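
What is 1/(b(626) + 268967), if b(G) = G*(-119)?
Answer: 1/194473 ≈ 5.1421e-6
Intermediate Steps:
b(G) = -119*G
1/(b(626) + 268967) = 1/(-119*626 + 268967) = 1/(-74494 + 268967) = 1/194473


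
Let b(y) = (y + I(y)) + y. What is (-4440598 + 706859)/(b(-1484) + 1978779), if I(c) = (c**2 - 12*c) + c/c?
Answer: -3733739/4195876 ≈ -0.88986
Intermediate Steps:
I(c) = 1 + c**2 - 12*c (I(c) = (c**2 - 12*c) + 1 = 1 + c**2 - 12*c)
b(y) = 1 + y**2 - 10*y (b(y) = (y + (1 + y**2 - 12*y)) + y = (1 + y**2 - 11*y) + y = 1 + y**2 - 10*y)
(-4440598 + 706859)/(b(-1484) + 1978779) = (-4440598 + 706859)/((1 + (-1484)**2 - 10*(-1484)) + 1978779) = -3733739/((1 + 2202256 + 14840) + 1978779) = -3733739/(2217097 + 1978779) = -3733739/4195876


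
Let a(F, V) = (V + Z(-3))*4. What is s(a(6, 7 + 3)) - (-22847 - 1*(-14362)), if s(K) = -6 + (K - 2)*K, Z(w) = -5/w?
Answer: 95071/9 ≈ 10563.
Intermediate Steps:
a(F, V) = 20/3 + 4*V (a(F, V) = (V - 5/(-3))*4 = (V - 5*(-⅓))*4 = (V + 5/3)*4 = (5/3 + V)*4 = 20/3 + 4*V)
s(K) = -6 + K*(-2 + K) (s(K) = -6 + (-2 + K)*K = -6 + K*(-2 + K))
s(a(6, 7 + 3)) - (-22847 - 1*(-14362)) = (-6 + (20/3 + 4*(7 + 3))² - 2*(20/3 + 4*(7 + 3))) - (-22847 - 1*(-14362)) = (-6 + (20/3 + 4*10)² - 2*(20/3 + 4*10)) - (-22847 + 14362) = (-6 + (20/3 + 40)² - 2*(20/3 + 40)) - 1*(-8485) = (-6 + (140/3)² - 2*140/3) + 8485 = (-6 + 19600/9 - 280/3) + 8485 = 18706/9 + 8485 = 95071/9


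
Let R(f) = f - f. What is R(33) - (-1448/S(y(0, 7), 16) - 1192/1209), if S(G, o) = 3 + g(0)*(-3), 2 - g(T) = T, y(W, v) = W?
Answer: -582352/1209 ≈ -481.68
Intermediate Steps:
R(f) = 0
g(T) = 2 - T
S(G, o) = -3 (S(G, o) = 3 + (2 - 1*0)*(-3) = 3 + (2 + 0)*(-3) = 3 + 2*(-3) = 3 - 6 = -3)
R(33) - (-1448/S(y(0, 7), 16) - 1192/1209) = 0 - (-1448/(-3) - 1192/1209) = 0 - (-1448*(-1/3) - 1192*1/1209) = 0 - (1448/3 - 1192/1209) = 0 - 1*582352/1209 = 0 - 582352/1209 = -582352/1209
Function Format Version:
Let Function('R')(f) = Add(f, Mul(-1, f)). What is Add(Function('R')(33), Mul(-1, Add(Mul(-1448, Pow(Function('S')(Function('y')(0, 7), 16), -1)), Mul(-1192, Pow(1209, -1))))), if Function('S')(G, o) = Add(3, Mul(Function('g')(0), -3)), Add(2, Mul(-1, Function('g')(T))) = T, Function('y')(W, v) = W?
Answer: Rational(-582352, 1209) ≈ -481.68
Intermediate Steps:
Function('R')(f) = 0
Function('g')(T) = Add(2, Mul(-1, T))
Function('S')(G, o) = -3 (Function('S')(G, o) = Add(3, Mul(Add(2, Mul(-1, 0)), -3)) = Add(3, Mul(Add(2, 0), -3)) = Add(3, Mul(2, -3)) = Add(3, -6) = -3)
Add(Function('R')(33), Mul(-1, Add(Mul(-1448, Pow(Function('S')(Function('y')(0, 7), 16), -1)), Mul(-1192, Pow(1209, -1))))) = Add(0, Mul(-1, Add(Mul(-1448, Pow(-3, -1)), Mul(-1192, Pow(1209, -1))))) = Add(0, Mul(-1, Add(Mul(-1448, Rational(-1, 3)), Mul(-1192, Rational(1, 1209))))) = Add(0, Mul(-1, Add(Rational(1448, 3), Rational(-1192, 1209)))) = Add(0, Mul(-1, Rational(582352, 1209))) = Add(0, Rational(-582352, 1209)) = Rational(-582352, 1209)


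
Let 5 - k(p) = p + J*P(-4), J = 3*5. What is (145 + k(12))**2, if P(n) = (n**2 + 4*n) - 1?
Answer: 23409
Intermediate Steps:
P(n) = -1 + n**2 + 4*n
J = 15
k(p) = 20 - p (k(p) = 5 - (p + 15*(-1 + (-4)**2 + 4*(-4))) = 5 - (p + 15*(-1 + 16 - 16)) = 5 - (p + 15*(-1)) = 5 - (p - 15) = 5 - (-15 + p) = 5 + (15 - p) = 20 - p)
(145 + k(12))**2 = (145 + (20 - 1*12))**2 = (145 + (20 - 12))**2 = (145 + 8)**2 = 153**2 = 23409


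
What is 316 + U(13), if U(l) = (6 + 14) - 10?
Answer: 326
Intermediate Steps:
U(l) = 10 (U(l) = 20 - 10 = 10)
316 + U(13) = 316 + 10 = 326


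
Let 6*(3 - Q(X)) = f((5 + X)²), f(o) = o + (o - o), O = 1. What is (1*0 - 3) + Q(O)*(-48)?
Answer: 141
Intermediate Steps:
f(o) = o (f(o) = o + 0 = o)
Q(X) = 3 - (5 + X)²/6
(1*0 - 3) + Q(O)*(-48) = (1*0 - 3) + (3 - (5 + 1)²/6)*(-48) = (0 - 3) + (3 - ⅙*6²)*(-48) = -3 + (3 - ⅙*36)*(-48) = -3 + (3 - 6)*(-48) = -3 - 3*(-48) = -3 + 144 = 141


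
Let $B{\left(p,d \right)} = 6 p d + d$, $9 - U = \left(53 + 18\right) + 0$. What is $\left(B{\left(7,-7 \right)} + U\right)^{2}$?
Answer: $131769$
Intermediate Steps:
$U = -62$ ($U = 9 - \left(\left(53 + 18\right) + 0\right) = 9 - \left(71 + 0\right) = 9 - 71 = -62$)
$B{\left(p,d \right)} = d + 6 d p$ ($B{\left(p,d \right)} = 6 d p + d = d + 6 d p$)
$\left(B{\left(7,-7 \right)} + U\right)^{2} = \left(- 7 \left(1 + 6 \cdot 7\right) - 62\right)^{2} = \left(- 7 \left(1 + 42\right) - 62\right)^{2} = \left(\left(-7\right) 43 - 62\right)^{2} = \left(-301 - 62\right)^{2} = \left(-363\right)^{2} = 131769$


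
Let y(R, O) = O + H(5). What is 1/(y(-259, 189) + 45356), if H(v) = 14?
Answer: 1/45559 ≈ 2.1950e-5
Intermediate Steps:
y(R, O) = 14 + O (y(R, O) = O + 14 = 14 + O)
1/(y(-259, 189) + 45356) = 1/((14 + 189) + 45356) = 1/(203 + 45356) = 1/45559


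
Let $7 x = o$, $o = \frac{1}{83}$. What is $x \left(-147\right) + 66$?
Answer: $\frac{5457}{83} \approx 65.747$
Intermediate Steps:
$o = \frac{1}{83} \approx 0.012048$
$x = \frac{1}{581}$ ($x = \frac{1}{7} \cdot \frac{1}{83} = \frac{1}{581} \approx 0.0017212$)
$x \left(-147\right) + 66 = \frac{1}{581} \left(-147\right) + 66 = - \frac{21}{83} + 66 = \frac{5457}{83}$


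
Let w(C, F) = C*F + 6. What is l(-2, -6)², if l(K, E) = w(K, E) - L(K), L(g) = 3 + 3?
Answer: 144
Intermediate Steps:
w(C, F) = 6 + C*F
L(g) = 6
l(K, E) = E*K (l(K, E) = (6 + K*E) - 1*6 = (6 + E*K) - 6 = E*K)
l(-2, -6)² = (-6*(-2))² = 12² = 144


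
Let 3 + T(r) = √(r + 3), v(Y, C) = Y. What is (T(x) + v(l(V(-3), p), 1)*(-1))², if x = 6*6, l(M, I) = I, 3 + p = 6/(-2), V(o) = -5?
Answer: (3 + √39)² ≈ 85.470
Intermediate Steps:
p = -6 (p = -3 + 6/(-2) = -3 + 6*(-½) = -3 - 3 = -6)
x = 36
T(r) = -3 + √(3 + r) (T(r) = -3 + √(r + 3) = -3 + √(3 + r))
(T(x) + v(l(V(-3), p), 1)*(-1))² = ((-3 + √(3 + 36)) - 6*(-1))² = ((-3 + √39) + 6)² = (3 + √39)²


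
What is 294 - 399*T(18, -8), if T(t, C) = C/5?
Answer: 4662/5 ≈ 932.40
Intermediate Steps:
T(t, C) = C/5 (T(t, C) = C*(⅕) = C/5)
294 - 399*T(18, -8) = 294 - 399*(-8)/5 = 294 - 399*(-8/5) = 294 + 3192/5 = 4662/5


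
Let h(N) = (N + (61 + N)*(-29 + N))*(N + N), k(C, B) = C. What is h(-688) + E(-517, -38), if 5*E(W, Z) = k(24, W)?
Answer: -3088232456/5 ≈ -6.1765e+8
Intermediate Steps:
E(W, Z) = 24/5 (E(W, Z) = (1/5)*24 = 24/5)
h(N) = 2*N*(N + (-29 + N)*(61 + N)) (h(N) = (N + (-29 + N)*(61 + N))*(2*N) = 2*N*(N + (-29 + N)*(61 + N)))
h(-688) + E(-517, -38) = 2*(-688)*(-1769 + (-688)**2 + 33*(-688)) + 24/5 = 2*(-688)*(-1769 + 473344 - 22704) + 24/5 = 2*(-688)*448871 + 24/5 = -617646496 + 24/5 = -3088232456/5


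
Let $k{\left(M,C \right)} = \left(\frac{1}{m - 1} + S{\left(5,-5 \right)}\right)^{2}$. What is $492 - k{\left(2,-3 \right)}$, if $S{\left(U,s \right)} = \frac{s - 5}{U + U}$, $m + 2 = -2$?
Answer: $\frac{12264}{25} \approx 490.56$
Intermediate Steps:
$m = -4$ ($m = -2 - 2 = -4$)
$S{\left(U,s \right)} = \frac{-5 + s}{2 U}$
$k{\left(M,C \right)} = \frac{36}{25}$ ($k{\left(M,C \right)} = \left(\frac{1}{-4 - 1} + \frac{-5 - 5}{2 \cdot 5}\right)^{2} = \left(\frac{1}{-5} + \frac{1}{2} \cdot \frac{1}{5} \left(-10\right)\right)^{2} = \left(- \frac{1}{5} - 1\right)^{2} = \left(- \frac{6}{5}\right)^{2} = \frac{36}{25}$)
$492 - k{\left(2,-3 \right)} = 492 - \frac{36}{25} = \frac{12264}{25}$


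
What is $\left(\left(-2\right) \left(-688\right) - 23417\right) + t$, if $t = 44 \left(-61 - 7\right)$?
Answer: $-25033$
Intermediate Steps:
$t = -2992$ ($t = 44 \left(-68\right) = -2992$)
$\left(\left(-2\right) \left(-688\right) - 23417\right) + t = \left(\left(-2\right) \left(-688\right) - 23417\right) - 2992 = \left(1376 - 23417\right) - 2992 = -22041 - 2992 = -25033$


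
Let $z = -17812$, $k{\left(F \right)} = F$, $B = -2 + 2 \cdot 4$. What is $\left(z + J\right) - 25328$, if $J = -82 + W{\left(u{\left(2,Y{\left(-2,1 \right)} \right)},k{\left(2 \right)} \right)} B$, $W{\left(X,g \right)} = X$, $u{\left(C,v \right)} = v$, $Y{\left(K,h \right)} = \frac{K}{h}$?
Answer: $-43234$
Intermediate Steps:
$B = 6$ ($B = -2 + 8 = 6$)
$J = -94$ ($J = -82 + - \frac{2}{1} \cdot 6 = -82 + \left(-2\right) 1 \cdot 6 = -82 - 12 = -94$)
$\left(z + J\right) - 25328 = \left(-17812 - 94\right) - 25328 = -17906 - 25328 = -43234$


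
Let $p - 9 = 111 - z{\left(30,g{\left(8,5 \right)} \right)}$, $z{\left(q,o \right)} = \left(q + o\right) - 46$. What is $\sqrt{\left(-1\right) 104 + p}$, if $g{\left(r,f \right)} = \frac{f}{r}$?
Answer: $\frac{\sqrt{502}}{4} \approx 5.6013$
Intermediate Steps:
$z{\left(q,o \right)} = -46 + o + q$ ($z{\left(q,o \right)} = \left(o + q\right) - 46 = -46 + o + q$)
$p = \frac{1083}{8}$ ($p = 9 + \left(111 - \left(-46 + \frac{5}{8} + 30\right)\right) = 9 + \left(111 - - \frac{123}{8}\right) = 9 + \left(111 + \frac{123}{8}\right) = 9 + \frac{1011}{8} = \frac{1083}{8} \approx 135.38$)
$\sqrt{\left(-1\right) 104 + p} = \sqrt{\left(-1\right) 104 + \frac{1083}{8}} = \sqrt{-104 + \frac{1083}{8}} = \sqrt{\frac{251}{8}} = \frac{\sqrt{502}}{4}$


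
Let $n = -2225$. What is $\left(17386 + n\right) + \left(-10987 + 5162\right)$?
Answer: $9336$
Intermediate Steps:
$\left(17386 + n\right) + \left(-10987 + 5162\right) = \left(17386 - 2225\right) + \left(-10987 + 5162\right) = 15161 - 5825 = 9336$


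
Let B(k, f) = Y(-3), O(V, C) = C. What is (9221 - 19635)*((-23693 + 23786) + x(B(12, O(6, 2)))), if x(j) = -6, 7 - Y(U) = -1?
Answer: -906018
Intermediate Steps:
Y(U) = 8 (Y(U) = 7 - 1*(-1) = 7 + 1 = 8)
B(k, f) = 8
(9221 - 19635)*((-23693 + 23786) + x(B(12, O(6, 2)))) = (9221 - 19635)*((-23693 + 23786) - 6) = -10414*(93 - 6) = -10414*87 = -906018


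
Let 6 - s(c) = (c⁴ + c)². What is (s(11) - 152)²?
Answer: 46088039101562500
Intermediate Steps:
s(c) = 6 - (c + c⁴)² (s(c) = 6 - (c⁴ + c)² = 6 - (c + c⁴)²)
(s(11) - 152)² = ((6 - 1*11²*(1 + 11³)²) - 152)² = ((6 - 1*121*(1 + 1331)²) - 152)² = ((6 - 1*121*1332²) - 152)² = ((6 - 1*121*1774224) - 152)² = ((6 - 214681104) - 152)² = (-214681098 - 152)² = (-214681250)² = 46088039101562500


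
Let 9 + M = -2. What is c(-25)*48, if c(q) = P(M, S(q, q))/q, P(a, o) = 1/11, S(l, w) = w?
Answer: -48/275 ≈ -0.17455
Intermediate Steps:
M = -11 (M = -9 - 2 = -11)
P(a, o) = 1/11
c(q) = 1/(11*q)
c(-25)*48 = ((1/11)/(-25))*48 = ((1/11)*(-1/25))*48 = -1/275*48 = -48/275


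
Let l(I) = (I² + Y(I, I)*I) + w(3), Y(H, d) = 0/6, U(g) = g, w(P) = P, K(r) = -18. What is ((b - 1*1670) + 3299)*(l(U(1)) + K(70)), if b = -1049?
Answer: -8120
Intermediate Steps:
Y(H, d) = 0 (Y(H, d) = 0*(⅙) = 0)
l(I) = 3 + I² (l(I) = (I² + 0*I) + 3 = (I² + 0) + 3 = I² + 3 = 3 + I²)
((b - 1*1670) + 3299)*(l(U(1)) + K(70)) = ((-1049 - 1*1670) + 3299)*((3 + 1²) - 18) = ((-1049 - 1670) + 3299)*((3 + 1) - 18) = (-2719 + 3299)*(4 - 18) = 580*(-14) = -8120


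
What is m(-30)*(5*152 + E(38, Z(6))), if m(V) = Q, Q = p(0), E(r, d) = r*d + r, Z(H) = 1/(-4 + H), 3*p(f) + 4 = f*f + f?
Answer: -3268/3 ≈ -1089.3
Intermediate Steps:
p(f) = -4/3 + f/3 + f²/3 (p(f) = -4/3 + (f*f + f)/3 = -4/3 + (f² + f)/3 = -4/3 + (f + f²)/3 = -4/3 + (f/3 + f²/3) = -4/3 + f/3 + f²/3)
E(r, d) = r + d*r (E(r, d) = d*r + r = r + d*r)
Q = -4/3 (Q = -4/3 + (⅓)*0 + (⅓)*0² = -4/3 + 0 + (⅓)*0 = -4/3 + 0 + 0 = -4/3 ≈ -1.3333)
m(V) = -4/3
m(-30)*(5*152 + E(38, Z(6))) = -4*(5*152 + 38*(1 + 1/(-4 + 6)))/3 = -4*(760 + 38*(1 + 1/2))/3 = -4*(760 + 38*(1 + ½))/3 = -4*(760 + 38*(3/2))/3 = -4*(760 + 57)/3 = -4/3*817 = -3268/3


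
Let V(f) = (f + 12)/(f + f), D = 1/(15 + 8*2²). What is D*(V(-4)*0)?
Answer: 0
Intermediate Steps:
D = 1/47 (D = 1/(15 + 8*4) = 1/(15 + 32) = 1/47 ≈ 0.021277)
V(f) = (12 + f)/(2*f) (V(f) = (12 + f)/((2*f)) = (12 + f)*(1/(2*f)) = (12 + f)/(2*f))
D*(V(-4)*0) = (((½)*(12 - 4)/(-4))*0)/47 = (((½)*(-¼)*8)*0)/47 = (-1*0)/47 = (1/47)*0 = 0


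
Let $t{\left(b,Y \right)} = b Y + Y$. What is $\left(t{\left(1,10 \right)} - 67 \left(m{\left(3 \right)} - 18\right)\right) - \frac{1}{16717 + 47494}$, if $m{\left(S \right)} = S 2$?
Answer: $\frac{52909863}{64211} \approx 824.0$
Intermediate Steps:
$t{\left(b,Y \right)} = Y + Y b$ ($t{\left(b,Y \right)} = Y b + Y = Y + Y b$)
$m{\left(S \right)} = 2 S$
$\left(t{\left(1,10 \right)} - 67 \left(m{\left(3 \right)} - 18\right)\right) - \frac{1}{16717 + 47494} = \left(10 \left(1 + 1\right) - 67 \left(2 \cdot 3 - 18\right)\right) - \frac{1}{16717 + 47494} = \left(10 \cdot 2 - 67 \left(6 - 18\right)\right) - \frac{1}{64211} = \left(20 - -804\right) - \frac{1}{64211} = \left(20 + 804\right) - \frac{1}{64211} = 824 - \frac{1}{64211} = \frac{52909863}{64211}$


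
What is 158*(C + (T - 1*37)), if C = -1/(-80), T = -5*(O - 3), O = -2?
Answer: -75761/40 ≈ -1894.0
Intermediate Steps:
T = 25 (T = -5*(-2 - 3) = -5*(-5) = 25)
C = 1/80 (C = -1*(-1/80) = 1/80 ≈ 0.012500)
158*(C + (T - 1*37)) = 158*(1/80 + (25 - 1*37)) = 158*(1/80 + (25 - 37)) = 158*(1/80 - 12) = 158*(-959/80) = -75761/40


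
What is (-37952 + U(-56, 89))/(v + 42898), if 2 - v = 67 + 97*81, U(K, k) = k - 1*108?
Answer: -37971/34976 ≈ -1.0856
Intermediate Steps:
U(K, k) = -108 + k (U(K, k) = k - 108 = -108 + k)
v = -7922 (v = 2 - (67 + 97*81) = 2 - (67 + 7857) = 2 - 1*7924 = 2 - 7924 = -7922)
(-37952 + U(-56, 89))/(v + 42898) = (-37952 + (-108 + 89))/(-7922 + 42898) = (-37952 - 19)/34976 = -37971*1/34976 = -37971/34976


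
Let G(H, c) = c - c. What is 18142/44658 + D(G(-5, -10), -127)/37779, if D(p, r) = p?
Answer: 9071/22329 ≈ 0.40624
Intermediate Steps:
G(H, c) = 0
18142/44658 + D(G(-5, -10), -127)/37779 = 18142/44658 + 0/37779 = 18142*(1/44658) + 0*(1/37779) = 9071/22329 + 0 = 9071/22329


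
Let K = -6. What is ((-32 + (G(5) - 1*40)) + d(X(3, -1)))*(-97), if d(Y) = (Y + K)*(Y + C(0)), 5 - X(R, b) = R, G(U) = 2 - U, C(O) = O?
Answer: 8051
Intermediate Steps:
X(R, b) = 5 - R
d(Y) = Y*(-6 + Y) (d(Y) = (Y - 6)*(Y + 0) = (-6 + Y)*Y = Y*(-6 + Y))
((-32 + (G(5) - 1*40)) + d(X(3, -1)))*(-97) = ((-32 + ((2 - 1*5) - 1*40)) + (5 - 1*3)*(-6 + (5 - 1*3)))*(-97) = ((-32 + ((2 - 5) - 40)) + (5 - 3)*(-6 + (5 - 3)))*(-97) = ((-32 + (-3 - 40)) + 2*(-6 + 2))*(-97) = ((-32 - 43) + 2*(-4))*(-97) = (-75 - 8)*(-97) = -83*(-97) = 8051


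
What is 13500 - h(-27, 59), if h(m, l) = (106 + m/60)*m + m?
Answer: 327537/20 ≈ 16377.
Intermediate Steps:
h(m, l) = m + m*(106 + m/60) (h(m, l) = (106 + m*(1/60))*m + m = (106 + m/60)*m + m = m*(106 + m/60) + m = m + m*(106 + m/60))
13500 - h(-27, 59) = 13500 - (-27)*(6420 - 27)/60 = 13500 - (-27)*6393/60 = 13500 - 1*(-57537/20) = 13500 + 57537/20 = 327537/20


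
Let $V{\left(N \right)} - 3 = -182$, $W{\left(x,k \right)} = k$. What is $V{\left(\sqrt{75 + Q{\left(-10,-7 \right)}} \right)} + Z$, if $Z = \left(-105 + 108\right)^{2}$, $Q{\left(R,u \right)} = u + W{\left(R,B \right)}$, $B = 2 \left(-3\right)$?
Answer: $-170$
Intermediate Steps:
$B = -6$
$Q{\left(R,u \right)} = -6 + u$ ($Q{\left(R,u \right)} = u - 6 = -6 + u$)
$Z = 9$ ($Z = 3^{2} = 9$)
$V{\left(N \right)} = -179$ ($V{\left(N \right)} = 3 - 182 = -179$)
$V{\left(\sqrt{75 + Q{\left(-10,-7 \right)}} \right)} + Z = -179 + 9 = -170$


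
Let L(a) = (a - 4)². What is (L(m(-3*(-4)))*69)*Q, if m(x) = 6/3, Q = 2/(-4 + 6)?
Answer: 276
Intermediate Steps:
Q = 1 (Q = 2/2 = (½)*2 = 1)
m(x) = 2 (m(x) = 6*(⅓) = 2)
L(a) = (-4 + a)²
(L(m(-3*(-4)))*69)*Q = ((-4 + 2)²*69)*1 = ((-2)²*69)*1 = (4*69)*1 = 276*1 = 276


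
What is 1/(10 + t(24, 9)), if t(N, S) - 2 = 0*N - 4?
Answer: ⅛ ≈ 0.12500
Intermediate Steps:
t(N, S) = -2 (t(N, S) = 2 + (0*N - 4) = 2 + (0 - 4) = 2 - 4 = -2)
1/(10 + t(24, 9)) = 1/(10 - 2) = 1/8 = ⅛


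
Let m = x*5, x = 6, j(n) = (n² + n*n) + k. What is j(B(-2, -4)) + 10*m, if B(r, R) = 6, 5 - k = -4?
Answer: 381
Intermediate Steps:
k = 9 (k = 5 - 1*(-4) = 5 + 4 = 9)
j(n) = 9 + 2*n² (j(n) = (n² + n*n) + 9 = (n² + n²) + 9 = 2*n² + 9 = 9 + 2*n²)
m = 30 (m = 6*5 = 30)
j(B(-2, -4)) + 10*m = (9 + 2*6²) + 10*30 = (9 + 2*36) + 300 = (9 + 72) + 300 = 81 + 300 = 381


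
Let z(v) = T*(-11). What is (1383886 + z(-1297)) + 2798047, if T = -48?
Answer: 4182461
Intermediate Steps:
z(v) = 528 (z(v) = -48*(-11) = 528)
(1383886 + z(-1297)) + 2798047 = (1383886 + 528) + 2798047 = 1384414 + 2798047 = 4182461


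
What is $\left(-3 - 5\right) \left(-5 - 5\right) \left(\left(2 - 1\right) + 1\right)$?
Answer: $160$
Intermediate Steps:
$\left(-3 - 5\right) \left(-5 - 5\right) \left(\left(2 - 1\right) + 1\right) = - 8 \left(- 10 \left(1 + 1\right)\right) = - 8 \left(\left(-10\right) 2\right) = \left(-8\right) \left(-20\right) = 160$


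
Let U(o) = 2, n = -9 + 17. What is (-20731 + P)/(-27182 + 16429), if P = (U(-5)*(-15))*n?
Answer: 20971/10753 ≈ 1.9502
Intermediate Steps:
n = 8
P = -240 (P = (2*(-15))*8 = -30*8 = -240)
(-20731 + P)/(-27182 + 16429) = (-20731 - 240)/(-27182 + 16429) = -20971/(-10753) = -20971*(-1/10753) = 20971/10753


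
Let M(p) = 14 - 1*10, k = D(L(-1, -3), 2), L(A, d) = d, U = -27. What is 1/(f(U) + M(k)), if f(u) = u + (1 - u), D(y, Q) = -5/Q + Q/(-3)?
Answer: ⅕ ≈ 0.20000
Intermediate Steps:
D(y, Q) = -5/Q - Q/3 (D(y, Q) = -5/Q + Q*(-⅓) = -5/Q - Q/3)
k = -19/6 (k = -5/2 - ⅓*2 = -5*½ - ⅔ = -5/2 - ⅔ = -19/6 ≈ -3.1667)
f(u) = 1
M(p) = 4 (M(p) = 14 - 10 = 4)
1/(f(U) + M(k)) = 1/(1 + 4) = 1/5 = ⅕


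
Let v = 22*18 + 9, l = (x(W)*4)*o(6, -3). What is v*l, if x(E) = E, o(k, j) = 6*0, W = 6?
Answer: 0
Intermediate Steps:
o(k, j) = 0
l = 0 (l = (6*4)*0 = 24*0 = 0)
v = 405 (v = 396 + 9 = 405)
v*l = 405*0 = 0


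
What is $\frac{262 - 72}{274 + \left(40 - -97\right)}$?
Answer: $\frac{190}{411} \approx 0.46229$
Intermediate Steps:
$\frac{262 - 72}{274 + \left(40 - -97\right)} = \frac{190}{274 + \left(40 + 97\right)} = \frac{190}{274 + 137} = \frac{190}{411}$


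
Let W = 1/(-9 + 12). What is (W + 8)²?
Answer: 625/9 ≈ 69.444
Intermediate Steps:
W = ⅓ (W = 1/3 = ⅓ ≈ 0.33333)
(W + 8)² = (⅓ + 8)² = (25/3)² = 625/9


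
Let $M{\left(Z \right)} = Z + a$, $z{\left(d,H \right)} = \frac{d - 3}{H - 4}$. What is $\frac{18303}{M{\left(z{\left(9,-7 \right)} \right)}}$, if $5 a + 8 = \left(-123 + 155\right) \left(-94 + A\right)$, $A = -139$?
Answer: $- \frac{335555}{27378} \approx -12.256$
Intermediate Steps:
$a = - \frac{7464}{5}$ ($a = - \frac{8}{5} + \frac{\left(-123 + 155\right) \left(-94 - 139\right)}{5} = - \frac{8}{5} + \frac{32 \left(-233\right)}{5} = - \frac{8}{5} + \frac{1}{5} \left(-7456\right) = - \frac{8}{5} - \frac{7456}{5} = - \frac{7464}{5} \approx -1492.8$)
$z{\left(d,H \right)} = \frac{-3 + d}{-4 + H}$
$M{\left(Z \right)} = - \frac{7464}{5} + Z$ ($M{\left(Z \right)} = Z - \frac{7464}{5} = - \frac{7464}{5} + Z$)
$\frac{18303}{M{\left(z{\left(9,-7 \right)} \right)}} = \frac{18303}{- \frac{7464}{5} + \frac{-3 + 9}{-4 - 7}} = \frac{18303}{- \frac{7464}{5} + \frac{1}{-11} \cdot 6} = \frac{18303}{- \frac{7464}{5} - \frac{6}{11}} = \frac{18303}{- \frac{82134}{55}} = 18303 \left(- \frac{55}{82134}\right) = - \frac{335555}{27378}$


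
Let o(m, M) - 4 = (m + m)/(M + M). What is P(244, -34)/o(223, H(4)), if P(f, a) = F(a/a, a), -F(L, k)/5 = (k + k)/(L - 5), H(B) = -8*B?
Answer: 544/19 ≈ 28.632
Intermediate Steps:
F(L, k) = -10*k/(-5 + L) (F(L, k) = -5*(k + k)/(L - 5) = -5*2*k/(-5 + L) = -10*k/(-5 + L))
o(m, M) = 4 + m/M (o(m, M) = 4 + (m + m)/(M + M) = 4 + (2*m)/((2*M)) = 4 + (2*m)*(1/(2*M)) = 4 + m/M)
P(f, a) = 5*a/2 (P(f, a) = -10*a/(-5 + a/a) = -10*a/(-5 + 1) = -10*a/(-4) = -10*a*(-¼) = 5*a/2)
P(244, -34)/o(223, H(4)) = ((5/2)*(-34))/(4 + 223/((-8*4))) = -85/(4 + 223/(-32)) = -85/(4 + 223*(-1/32)) = -85/(4 - 223/32) = -85/(-95/32) = -85*(-32/95) = 544/19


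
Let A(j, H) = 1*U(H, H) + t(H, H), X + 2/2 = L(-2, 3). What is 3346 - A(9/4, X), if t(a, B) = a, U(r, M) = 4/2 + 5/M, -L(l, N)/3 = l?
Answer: 3338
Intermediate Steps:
L(l, N) = -3*l
U(r, M) = 2 + 5/M (U(r, M) = 4*(½) + 5/M = 2 + 5/M)
X = 5 (X = -1 - 3*(-2) = -1 + 6 = 5)
A(j, H) = 2 + H + 5/H (A(j, H) = 1*(2 + 5/H) + H = (2 + 5/H) + H = 2 + H + 5/H)
3346 - A(9/4, X) = 3346 - (2 + 5 + 5/5) = 3346 - (2 + 5 + 5*(⅕)) = 3346 - (2 + 5 + 1) = 3346 - 1*8 = 3346 - 8 = 3338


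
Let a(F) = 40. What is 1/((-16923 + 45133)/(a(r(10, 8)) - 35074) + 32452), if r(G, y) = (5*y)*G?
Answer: 17517/568447579 ≈ 3.0815e-5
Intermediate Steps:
r(G, y) = 5*G*y
1/((-16923 + 45133)/(a(r(10, 8)) - 35074) + 32452) = 1/((-16923 + 45133)/(40 - 35074) + 32452) = 1/(28210/(-35034) + 32452) = 1/(28210*(-1/35034) + 32452) = 1/(-14105/17517 + 32452) = 1/(568447579/17517) = 17517/568447579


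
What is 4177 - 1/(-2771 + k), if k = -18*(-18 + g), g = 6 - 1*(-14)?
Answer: 11724840/2807 ≈ 4177.0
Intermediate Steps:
g = 20 (g = 6 + 14 = 20)
k = -36 (k = -18*(-18 + 20) = -18*2 = -36)
4177 - 1/(-2771 + k) = 4177 - 1/(-2771 - 36) = 4177 - 1/(-2807) = 4177 - 1*(-1/2807) = 4177 + 1/2807 = 11724840/2807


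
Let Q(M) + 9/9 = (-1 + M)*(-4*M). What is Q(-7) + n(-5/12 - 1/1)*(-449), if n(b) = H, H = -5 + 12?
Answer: -3368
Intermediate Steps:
H = 7
n(b) = 7
Q(M) = -1 - 4*M*(-1 + M) (Q(M) = -1 + (-1 + M)*(-4*M) = -1 - 4*M*(-1 + M))
Q(-7) + n(-5/12 - 1/1)*(-449) = (-1 - 4*(-7)² + 4*(-7)) + 7*(-449) = (-1 - 4*49 - 28) - 3143 = (-1 - 196 - 28) - 3143 = -225 - 3143 = -3368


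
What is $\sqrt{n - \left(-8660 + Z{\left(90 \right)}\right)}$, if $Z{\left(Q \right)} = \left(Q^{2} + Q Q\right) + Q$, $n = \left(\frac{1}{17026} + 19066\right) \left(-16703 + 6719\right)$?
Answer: $\frac{i \sqrt{13795798314125902}}{8513} \approx 13797.0 i$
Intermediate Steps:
$n = - \frac{1620491643264}{8513}$ ($n = \left(\frac{1}{17026} + 19066\right) \left(-9984\right) = \frac{324617717}{17026} \left(-9984\right) = - \frac{1620491643264}{8513} \approx -1.9035 \cdot 10^{8}$)
$Z{\left(Q \right)} = Q + 2 Q^{2}$ ($Z{\left(Q \right)} = \left(Q^{2} + Q^{2}\right) + Q = 2 Q^{2} + Q = Q + 2 Q^{2}$)
$\sqrt{n - \left(-8660 + Z{\left(90 \right)}\right)} = \sqrt{- \frac{1620491643264}{8513} + \left(8660 - 90 \left(1 + 2 \cdot 90\right)\right)} = \sqrt{- \frac{1620491643264}{8513} + \left(8660 - 90 \left(1 + 180\right)\right)} = \sqrt{- \frac{1620491643264}{8513} + \left(8660 - 90 \cdot 181\right)} = \sqrt{- \frac{1620491643264}{8513} + \left(8660 - 16290\right)} = \sqrt{- \frac{1620491643264}{8513} - 7630} = \sqrt{- \frac{1620556597454}{8513}} = \frac{i \sqrt{13795798314125902}}{8513}$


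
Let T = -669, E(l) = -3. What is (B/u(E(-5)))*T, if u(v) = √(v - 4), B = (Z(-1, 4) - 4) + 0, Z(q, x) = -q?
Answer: -2007*I*√7/7 ≈ -758.57*I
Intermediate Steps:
B = -3 (B = (-1*(-1) - 4) + 0 = (1 - 4) + 0 = -3 + 0 = -3)
u(v) = √(-4 + v)
(B/u(E(-5)))*T = -3/√(-4 - 3)*(-669) = -3*(-I*√7/7)*(-669) = -(-3)*I*√7/7*(-669) = (3*I*√7/7)*(-669) = -2007*I*√7/7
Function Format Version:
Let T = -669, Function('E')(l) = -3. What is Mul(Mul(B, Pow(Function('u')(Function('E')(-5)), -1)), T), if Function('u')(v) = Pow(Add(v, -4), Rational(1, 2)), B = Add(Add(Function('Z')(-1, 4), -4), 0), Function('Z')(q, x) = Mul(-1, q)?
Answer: Mul(Rational(-2007, 7), I, Pow(7, Rational(1, 2))) ≈ Mul(-758.57, I)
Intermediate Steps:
B = -3 (B = Add(Add(Mul(-1, -1), -4), 0) = Add(Add(1, -4), 0) = Add(-3, 0) = -3)
Function('u')(v) = Pow(Add(-4, v), Rational(1, 2))
Mul(Mul(B, Pow(Function('u')(Function('E')(-5)), -1)), T) = Mul(Mul(-3, Pow(Pow(Add(-4, -3), Rational(1, 2)), -1)), -669) = Mul(Mul(-3, Pow(Pow(-7, Rational(1, 2)), -1)), -669) = Mul(Mul(-3, Pow(Mul(I, Pow(7, Rational(1, 2))), -1)), -669) = Mul(Mul(-3, Mul(Rational(-1, 7), I, Pow(7, Rational(1, 2)))), -669) = Mul(Mul(Rational(3, 7), I, Pow(7, Rational(1, 2))), -669) = Mul(Rational(-2007, 7), I, Pow(7, Rational(1, 2)))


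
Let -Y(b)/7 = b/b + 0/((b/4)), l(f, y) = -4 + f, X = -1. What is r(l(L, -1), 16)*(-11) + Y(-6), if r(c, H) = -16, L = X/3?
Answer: 169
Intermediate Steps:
L = -1/3 ≈ -0.33333
Y(b) = -7 (Y(b) = -7*(b/b + 0/((b/4))) = -7*(1 + 0/((b*(1/4)))) = -7*(1 + 0/((b/4))) = -7*(1 + 0*(4/b)) = -7*(1 + 0) = -7*1 = -7)
r(l(L, -1), 16)*(-11) + Y(-6) = -16*(-11) - 7 = 176 - 7 = 169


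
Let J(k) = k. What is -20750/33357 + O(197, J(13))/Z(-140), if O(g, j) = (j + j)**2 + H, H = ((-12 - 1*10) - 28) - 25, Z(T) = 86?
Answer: 18263057/2868702 ≈ 6.3663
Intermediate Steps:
H = -75 (H = ((-12 - 10) - 28) - 25 = (-22 - 28) - 25 = -50 - 25 = -75)
O(g, j) = -75 + 4*j**2 (O(g, j) = (j + j)**2 - 75 = (2*j)**2 - 75 = 4*j**2 - 75 = -75 + 4*j**2)
-20750/33357 + O(197, J(13))/Z(-140) = -20750/33357 + (-75 + 4*13**2)/86 = -20750*1/33357 + (-75 + 4*169)*(1/86) = -20750/33357 + (-75 + 676)*(1/86) = -20750/33357 + 601*(1/86) = -20750/33357 + 601/86 = 18263057/2868702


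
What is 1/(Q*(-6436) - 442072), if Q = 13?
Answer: -1/525740 ≈ -1.9021e-6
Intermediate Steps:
1/(Q*(-6436) - 442072) = 1/(13*(-6436) - 442072) = 1/(-83668 - 442072) = 1/(-525740) = -1/525740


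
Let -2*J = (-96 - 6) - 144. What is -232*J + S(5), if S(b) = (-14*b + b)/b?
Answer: -28549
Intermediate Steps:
S(b) = -13 (S(b) = (-13*b)/b = -13)
J = 123 (J = -((-96 - 6) - 144)/2 = -(-102 - 144)/2 = -½*(-246) = 123)
-232*J + S(5) = -232*123 - 13 = -28536 - 13 = -28549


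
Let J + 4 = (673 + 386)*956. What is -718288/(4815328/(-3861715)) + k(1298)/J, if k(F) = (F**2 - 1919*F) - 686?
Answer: 5484795060796164/9521558725 ≈ 5.7604e+5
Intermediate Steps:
k(F) = -686 + F**2 - 1919*F
J = 1012400 (J = -4 + (673 + 386)*956 = -4 + 1059*956 = -4 + 1012404 = 1012400)
-718288/(4815328/(-3861715)) + k(1298)/J = -718288/(4815328/(-3861715)) + (-686 + 1298**2 - 1919*1298)/1012400 = -718288/(4815328*(-1/3861715)) + (-686 + 1684804 - 2490862)*(1/1012400) = -718288/(-4815328/3861715) - 806744*1/1012400 = -718288*(-3861715/4815328) - 100843/126550 = 173363971495/300958 - 100843/126550 = 5484795060796164/9521558725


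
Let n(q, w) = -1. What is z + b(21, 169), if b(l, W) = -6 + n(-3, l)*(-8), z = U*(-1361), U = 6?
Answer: -8164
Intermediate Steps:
z = -8166 (z = 6*(-1361) = -8166)
b(l, W) = 2 (b(l, W) = -6 - 1*(-8) = -6 + 8 = 2)
z + b(21, 169) = -8166 + 2 = -8164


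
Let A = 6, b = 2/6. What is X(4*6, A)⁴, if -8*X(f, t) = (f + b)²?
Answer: 806460091894081/26873856 ≈ 3.0009e+7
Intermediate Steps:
b = ⅓ (b = 2*(⅙) = ⅓ ≈ 0.33333)
X(f, t) = -(⅓ + f)²/8 (X(f, t) = -(f + ⅓)²/8 = -(⅓ + f)²/8)
X(4*6, A)⁴ = (-(1 + 3*(4*6))²/72)⁴ = (-(1 + 3*24)²/72)⁴ = (-(1 + 72)²/72)⁴ = (-1/72*73²)⁴ = (-1/72*5329)⁴ = (-5329/72)⁴ = 806460091894081/26873856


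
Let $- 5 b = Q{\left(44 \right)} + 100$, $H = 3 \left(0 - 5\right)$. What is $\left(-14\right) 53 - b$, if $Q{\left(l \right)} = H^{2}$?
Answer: $-677$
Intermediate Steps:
$H = -15$ ($H = 3 \left(0 - 5\right) = 3 \left(-5\right) = -15$)
$Q{\left(l \right)} = 225$ ($Q{\left(l \right)} = \left(-15\right)^{2} = 225$)
$b = -65$ ($b = - \frac{225 + 100}{5} = \left(- \frac{1}{5}\right) 325 = -65$)
$\left(-14\right) 53 - b = \left(-14\right) 53 - -65 = -742 + 65 = -677$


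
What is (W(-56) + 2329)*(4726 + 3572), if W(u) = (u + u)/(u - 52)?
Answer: 58003942/3 ≈ 1.9335e+7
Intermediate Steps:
W(u) = 2*u/(-52 + u) (W(u) = (2*u)/(-52 + u) = 2*u/(-52 + u))
(W(-56) + 2329)*(4726 + 3572) = (2*(-56)/(-52 - 56) + 2329)*(4726 + 3572) = (2*(-56)/(-108) + 2329)*8298 = (2*(-56)*(-1/108) + 2329)*8298 = (28/27 + 2329)*8298 = (62911/27)*8298 = 58003942/3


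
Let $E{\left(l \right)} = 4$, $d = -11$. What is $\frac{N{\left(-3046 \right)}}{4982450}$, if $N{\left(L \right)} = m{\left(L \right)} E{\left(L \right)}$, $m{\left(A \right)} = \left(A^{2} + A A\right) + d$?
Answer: $\frac{37112442}{2491225} \approx 14.897$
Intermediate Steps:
$m{\left(A \right)} = -11 + 2 A^{2}$ ($m{\left(A \right)} = \left(A^{2} + A A\right) - 11 = \left(A^{2} + A^{2}\right) - 11 = 2 A^{2} - 11 = -11 + 2 A^{2}$)
$N{\left(L \right)} = -44 + 8 L^{2}$ ($N{\left(L \right)} = \left(-11 + 2 L^{2}\right) 4 = -44 + 8 L^{2}$)
$\frac{N{\left(-3046 \right)}}{4982450} = \frac{-44 + 8 \left(-3046\right)^{2}}{4982450} = \left(-44 + 8 \cdot 9278116\right) \frac{1}{4982450} = \left(-44 + 74224928\right) \frac{1}{4982450} = 74224884 \cdot \frac{1}{4982450} = \frac{37112442}{2491225}$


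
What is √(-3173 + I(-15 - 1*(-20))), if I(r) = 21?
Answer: 4*I*√197 ≈ 56.143*I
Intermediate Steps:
√(-3173 + I(-15 - 1*(-20))) = √(-3173 + 21) = √(-3152) = 4*I*√197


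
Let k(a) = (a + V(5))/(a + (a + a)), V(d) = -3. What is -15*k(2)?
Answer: 5/2 ≈ 2.5000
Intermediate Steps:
k(a) = (-3 + a)/(3*a) (k(a) = (a - 3)/(a + (a + a)) = (-3 + a)/(a + 2*a) = (-3 + a)/((3*a)) = (-3 + a)*(1/(3*a)) = (-3 + a)/(3*a))
-15*k(2) = -5*(-3 + 2)/2 = -5*(-1)/2 = -15*(-⅙) = 5/2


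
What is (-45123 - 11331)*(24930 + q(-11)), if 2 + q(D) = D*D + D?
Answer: -1413495252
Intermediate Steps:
q(D) = -2 + D + D² (q(D) = -2 + (D*D + D) = -2 + (D² + D) = -2 + (D + D²) = -2 + D + D²)
(-45123 - 11331)*(24930 + q(-11)) = (-45123 - 11331)*(24930 + (-2 - 11 + (-11)²)) = -56454*(24930 + (-2 - 11 + 121)) = -56454*(24930 + 108) = -56454*25038 = -1413495252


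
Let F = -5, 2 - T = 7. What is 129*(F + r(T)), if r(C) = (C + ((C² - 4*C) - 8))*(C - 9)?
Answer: -58437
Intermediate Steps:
T = -5 (T = 2 - 1*7 = 2 - 7 = -5)
r(C) = (-9 + C)*(-8 + C² - 3*C) (r(C) = (C + (-8 + C² - 4*C))*(-9 + C) = (-8 + C² - 3*C)*(-9 + C) = (-9 + C)*(-8 + C² - 3*C))
129*(F + r(T)) = 129*(-5 + (72 + (-5)³ - 12*(-5)² + 19*(-5))) = 129*(-5 + (72 - 125 - 12*25 - 95)) = 129*(-5 + (72 - 125 - 300 - 95)) = 129*(-5 - 448) = 129*(-453) = -58437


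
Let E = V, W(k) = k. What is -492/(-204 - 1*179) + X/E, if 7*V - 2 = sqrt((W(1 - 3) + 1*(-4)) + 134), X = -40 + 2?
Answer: 66191/11873 - 532*sqrt(2)/31 ≈ -18.695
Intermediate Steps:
X = -38
V = 2/7 + 8*sqrt(2)/7 (V = 2/7 + sqrt(((1 - 3) + 1*(-4)) + 134)/7 = 2/7 + sqrt((-2 - 4) + 134)/7 = 2/7 + sqrt(-6 + 134)/7 = 2/7 + sqrt(128)/7 = 2/7 + (8*sqrt(2))/7 = 2/7 + 8*sqrt(2)/7 ≈ 1.9020)
E = 2/7 + 8*sqrt(2)/7 ≈ 1.9020
-492/(-204 - 1*179) + X/E = -492/(-204 - 1*179) - 38/(2/7 + 8*sqrt(2)/7) = -492/(-204 - 179) - 38/(2/7 + 8*sqrt(2)/7) = -492/(-383) - 38/(2/7 + 8*sqrt(2)/7) = -492*(-1/383) - 38/(2/7 + 8*sqrt(2)/7) = 492/383 - 38/(2/7 + 8*sqrt(2)/7)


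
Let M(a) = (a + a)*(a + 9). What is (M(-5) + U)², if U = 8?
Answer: 1024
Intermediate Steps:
M(a) = 2*a*(9 + a) (M(a) = (2*a)*(9 + a) = 2*a*(9 + a))
(M(-5) + U)² = (2*(-5)*(9 - 5) + 8)² = (2*(-5)*4 + 8)² = (-40 + 8)² = (-32)² = 1024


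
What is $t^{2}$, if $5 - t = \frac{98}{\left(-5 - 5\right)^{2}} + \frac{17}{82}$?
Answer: $\frac{15272464}{1050625} \approx 14.537$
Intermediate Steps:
$t = \frac{3908}{1025}$ ($t = 5 - \left(\frac{98}{\left(-5 - 5\right)^{2}} + \frac{17}{82}\right) = 5 - \left(\frac{98}{\left(-10\right)^{2}} + 17 \cdot \frac{1}{82}\right) = 5 - \left(\frac{98}{100} + \frac{17}{82}\right) = 5 - \left(98 \cdot \frac{1}{100} + \frac{17}{82}\right) = 5 - \left(\frac{49}{50} + \frac{17}{82}\right) = 5 - \frac{1217}{1025} = \frac{3908}{1025} \approx 3.8127$)
$t^{2} = \left(\frac{3908}{1025}\right)^{2} = \frac{15272464}{1050625}$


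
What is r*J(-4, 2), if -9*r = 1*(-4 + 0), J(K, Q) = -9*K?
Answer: 16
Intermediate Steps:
r = 4/9 (r = -(-4 + 0)/9 = -(-4)/9 = -1/9*(-4) = 4/9 ≈ 0.44444)
r*J(-4, 2) = 4*(-9*(-4))/9 = (4/9)*36 = 16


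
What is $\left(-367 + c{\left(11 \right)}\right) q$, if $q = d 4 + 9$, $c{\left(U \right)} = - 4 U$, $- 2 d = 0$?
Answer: $-3699$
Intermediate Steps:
$d = 0$ ($d = \left(- \frac{1}{2}\right) 0 = 0$)
$q = 9$ ($q = 0 \cdot 4 + 9 = 0 + 9 = 9$)
$\left(-367 + c{\left(11 \right)}\right) q = \left(-367 - 44\right) 9 = \left(-411\right) 9 = -3699$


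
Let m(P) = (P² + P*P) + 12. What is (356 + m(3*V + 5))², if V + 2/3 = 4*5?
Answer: 68989636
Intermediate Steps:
V = 58/3 (V = -⅔ + 4*5 = -⅔ + 20 = 58/3 ≈ 19.333)
m(P) = 12 + 2*P² (m(P) = (P² + P²) + 12 = 2*P² + 12 = 12 + 2*P²)
(356 + m(3*V + 5))² = (356 + (12 + 2*(3*(58/3) + 5)²))² = (356 + (12 + 2*(58 + 5)²))² = (356 + (12 + 2*63²))² = (356 + (12 + 2*3969))² = (356 + (12 + 7938))² = (356 + 7950)² = 8306² = 68989636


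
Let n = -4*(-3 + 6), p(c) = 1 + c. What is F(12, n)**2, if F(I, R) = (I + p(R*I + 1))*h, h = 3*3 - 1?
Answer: 1081600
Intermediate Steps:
h = 8 (h = 9 - 1 = 8)
n = -12 (n = -4*3 = -12)
F(I, R) = 16 + 8*I + 8*I*R (F(I, R) = (I + (1 + (R*I + 1)))*8 = (I + (1 + (I*R + 1)))*8 = (I + (1 + (1 + I*R)))*8 = (I + (2 + I*R))*8 = (2 + I + I*R)*8 = 16 + 8*I + 8*I*R)
F(12, n)**2 = (16 + 8*12 + 8*12*(-12))**2 = (16 + 96 - 1152)**2 = (-1040)**2 = 1081600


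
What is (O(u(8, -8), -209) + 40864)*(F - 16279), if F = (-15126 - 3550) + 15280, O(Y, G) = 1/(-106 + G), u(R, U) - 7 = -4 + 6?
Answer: -50651945665/63 ≈ -8.0400e+8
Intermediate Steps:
u(R, U) = 9 (u(R, U) = 7 + (-4 + 6) = 7 + 2 = 9)
F = -3396 (F = -18676 + 15280 = -3396)
(O(u(8, -8), -209) + 40864)*(F - 16279) = (1/(-106 - 209) + 40864)*(-3396 - 16279) = (1/(-315) + 40864)*(-19675) = (-1/315 + 40864)*(-19675) = (12872159/315)*(-19675) = -50651945665/63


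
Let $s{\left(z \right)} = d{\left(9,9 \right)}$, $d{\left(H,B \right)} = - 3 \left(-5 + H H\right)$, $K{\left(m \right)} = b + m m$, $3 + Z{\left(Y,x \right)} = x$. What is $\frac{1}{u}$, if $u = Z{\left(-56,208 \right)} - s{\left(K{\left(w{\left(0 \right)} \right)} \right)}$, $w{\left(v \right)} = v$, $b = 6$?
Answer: $\frac{1}{433} \approx 0.0023095$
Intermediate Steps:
$Z{\left(Y,x \right)} = -3 + x$
$K{\left(m \right)} = 6 + m^{2}$ ($K{\left(m \right)} = 6 + m m = 6 + m^{2}$)
$d{\left(H,B \right)} = 15 - 3 H^{2}$ ($d{\left(H,B \right)} = - 3 \left(-5 + H^{2}\right) = 15 - 3 H^{2}$)
$s{\left(z \right)} = -228$ ($s{\left(z \right)} = 15 - 3 \cdot 9^{2} = 15 - 243 = -228$)
$u = 433$ ($u = \left(-3 + 208\right) - -228 = 205 + 228 = 433$)
$\frac{1}{u} = \frac{1}{433}$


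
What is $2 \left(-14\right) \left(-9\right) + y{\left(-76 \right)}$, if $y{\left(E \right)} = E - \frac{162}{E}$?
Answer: $\frac{6769}{38} \approx 178.13$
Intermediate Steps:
$2 \left(-14\right) \left(-9\right) + y{\left(-76 \right)} = 2 \left(-14\right) \left(-9\right) - \left(76 + \frac{162}{-76}\right) = \left(-28\right) \left(-9\right) - \frac{2807}{38} = 252 + \left(-76 + \frac{81}{38}\right) = 252 - \frac{2807}{38} = \frac{6769}{38}$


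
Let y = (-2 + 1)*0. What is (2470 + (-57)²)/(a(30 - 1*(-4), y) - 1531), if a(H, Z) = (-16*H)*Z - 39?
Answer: -5719/1570 ≈ -3.6427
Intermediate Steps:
y = 0 (y = -1*0 = 0)
a(H, Z) = -39 - 16*H*Z (a(H, Z) = -16*H*Z - 39 = -39 - 16*H*Z)
(2470 + (-57)²)/(a(30 - 1*(-4), y) - 1531) = (2470 + (-57)²)/((-39 - 16*(30 - 1*(-4))*0) - 1531) = (2470 + 3249)/((-39 - 16*(30 + 4)*0) - 1531) = 5719/((-39 - 16*34*0) - 1531) = 5719/((-39 + 0) - 1531) = 5719/(-39 - 1531) = 5719/(-1570) = 5719*(-1/1570) = -5719/1570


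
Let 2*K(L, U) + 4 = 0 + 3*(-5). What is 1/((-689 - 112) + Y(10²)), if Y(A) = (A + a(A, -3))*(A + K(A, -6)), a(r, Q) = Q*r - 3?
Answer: -2/38345 ≈ -5.2158e-5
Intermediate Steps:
K(L, U) = -19/2 (K(L, U) = -2 + (0 + 3*(-5))/2 = -2 + (0 - 15)/2 = -2 + (½)*(-15) = -2 - 15/2 = -19/2)
a(r, Q) = -3 + Q*r
Y(A) = (-3 - 2*A)*(-19/2 + A) (Y(A) = (A + (-3 - 3*A))*(A - 19/2) = (-3 - 2*A)*(-19/2 + A))
1/((-689 - 112) + Y(10²)) = 1/((-689 - 112) + (57/2 - 2*(10²)² + 16*10²)) = 1/(-801 + (57/2 - 2*100² + 16*100)) = 1/(-801 + (57/2 - 2*10000 + 1600)) = 1/(-801 + (57/2 - 20000 + 1600)) = 1/(-801 - 36743/2) = 1/(-38345/2) = -2/38345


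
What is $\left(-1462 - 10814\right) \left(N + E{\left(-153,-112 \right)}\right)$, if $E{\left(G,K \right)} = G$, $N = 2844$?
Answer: $-33034716$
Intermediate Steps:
$\left(-1462 - 10814\right) \left(N + E{\left(-153,-112 \right)}\right) = \left(-1462 - 10814\right) \left(2844 - 153\right) = \left(-12276\right) 2691 = -33034716$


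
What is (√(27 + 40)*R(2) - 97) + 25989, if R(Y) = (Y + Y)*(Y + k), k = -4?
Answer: 25892 - 8*√67 ≈ 25827.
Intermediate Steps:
R(Y) = 2*Y*(-4 + Y) (R(Y) = (Y + Y)*(Y - 4) = (2*Y)*(-4 + Y) = 2*Y*(-4 + Y))
(√(27 + 40)*R(2) - 97) + 25989 = (√(27 + 40)*(2*2*(-4 + 2)) - 97) + 25989 = (√67*(2*2*(-2)) - 97) + 25989 = (√67*(-8) - 97) + 25989 = (-8*√67 - 97) + 25989 = (-97 - 8*√67) + 25989 = 25892 - 8*√67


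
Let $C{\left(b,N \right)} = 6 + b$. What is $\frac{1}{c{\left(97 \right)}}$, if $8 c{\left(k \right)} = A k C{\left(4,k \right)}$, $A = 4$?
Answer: $\frac{1}{485} \approx 0.0020619$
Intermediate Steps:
$c{\left(k \right)} = 5 k$ ($c{\left(k \right)} = \frac{4 k \left(6 + 4\right)}{8} = \frac{4 k 10}{8} = \frac{40 k}{8} = 5 k$)
$\frac{1}{c{\left(97 \right)}} = \frac{1}{5 \cdot 97} = \frac{1}{485}$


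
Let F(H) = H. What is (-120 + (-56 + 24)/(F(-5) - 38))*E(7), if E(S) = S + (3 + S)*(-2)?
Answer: 66664/43 ≈ 1550.3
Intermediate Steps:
E(S) = -6 - S (E(S) = S + (-6 - 2*S) = -6 - S)
(-120 + (-56 + 24)/(F(-5) - 38))*E(7) = (-120 + (-56 + 24)/(-5 - 38))*(-6 - 1*7) = (-120 - 32/(-43))*(-6 - 7) = (-120 - 32*(-1/43))*(-13) = (-120 + 32/43)*(-13) = -5128/43*(-13) = 66664/43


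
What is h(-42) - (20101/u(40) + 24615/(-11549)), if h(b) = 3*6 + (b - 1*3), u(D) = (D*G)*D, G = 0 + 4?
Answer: -2070277649/73913600 ≈ -28.009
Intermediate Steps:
G = 4
u(D) = 4*D² (u(D) = (D*4)*D = (4*D)*D = 4*D²)
h(b) = 15 + b (h(b) = 18 + (b - 3) = 18 + (-3 + b) = 15 + b)
h(-42) - (20101/u(40) + 24615/(-11549)) = (15 - 42) - (20101/((4*40²)) + 24615/(-11549)) = -27 - (20101/((4*1600)) + 24615*(-1/11549)) = -27 - (20101/6400 - 24615/11549) = -27 - 1*74610449/73913600 = -27 - 74610449/73913600 = -2070277649/73913600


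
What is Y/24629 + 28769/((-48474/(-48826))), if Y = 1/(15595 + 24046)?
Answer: 685704970769676070/23663023946793 ≈ 28978.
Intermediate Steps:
Y = 1/39641 ≈ 2.5226e-5
Y/24629 + 28769/((-48474/(-48826))) = (1/39641)/24629 + 28769/((-48474/(-48826))) = (1/39641)*(1/24629) + 28769/((-48474*(-1/48826))) = 1/976318189 + 28769/(24237/24413) = 1/976318189 + 28769*(24413/24237) = 1/976318189 + 702337597/24237 = 685704970769676070/23663023946793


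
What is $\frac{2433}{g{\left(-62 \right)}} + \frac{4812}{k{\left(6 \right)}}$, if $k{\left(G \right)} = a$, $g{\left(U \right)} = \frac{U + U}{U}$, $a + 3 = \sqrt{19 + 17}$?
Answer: $\frac{5641}{2} \approx 2820.5$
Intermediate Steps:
$a = 3$ ($a = -3 + \sqrt{19 + 17} = -3 + \sqrt{36} = -3 + 6 = 3$)
$g{\left(U \right)} = 2$ ($g{\left(U \right)} = \frac{2 U}{U} = 2$)
$k{\left(G \right)} = 3$
$\frac{2433}{g{\left(-62 \right)}} + \frac{4812}{k{\left(6 \right)}} = \frac{2433}{2} + \frac{4812}{3} = 2433 \cdot \frac{1}{2} + 4812 \cdot \frac{1}{3} = \frac{2433}{2} + 1604 = \frac{5641}{2}$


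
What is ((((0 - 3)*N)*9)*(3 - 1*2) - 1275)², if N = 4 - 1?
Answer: 1838736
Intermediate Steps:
N = 3
((((0 - 3)*N)*9)*(3 - 1*2) - 1275)² = ((((0 - 3)*3)*9)*(3 - 1*2) - 1275)² = ((-3*3*9)*(3 - 2) - 1275)² = (-9*9*1 - 1275)² = (-81*1 - 1275)² = (-81 - 1275)² = (-1356)² = 1838736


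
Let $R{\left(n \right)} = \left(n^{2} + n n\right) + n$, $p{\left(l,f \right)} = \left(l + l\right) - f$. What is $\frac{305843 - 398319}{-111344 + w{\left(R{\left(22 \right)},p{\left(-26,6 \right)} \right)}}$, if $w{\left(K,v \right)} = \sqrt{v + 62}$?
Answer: $\frac{46238}{55671} \approx 0.83056$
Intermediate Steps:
$p{\left(l,f \right)} = - f + 2 l$ ($p{\left(l,f \right)} = 2 l - f = - f + 2 l$)
$R{\left(n \right)} = n + 2 n^{2}$ ($R{\left(n \right)} = \left(n^{2} + n^{2}\right) + n = 2 n^{2} + n = n + 2 n^{2}$)
$w{\left(K,v \right)} = \sqrt{62 + v}$
$\frac{305843 - 398319}{-111344 + w{\left(R{\left(22 \right)},p{\left(-26,6 \right)} \right)}} = \frac{305843 - 398319}{-111344 + \sqrt{62 + \left(\left(-1\right) 6 + 2 \left(-26\right)\right)}} = - \frac{92476}{-111344 + \sqrt{62 - 58}} = - \frac{92476}{-111344 + \sqrt{4}} = - \frac{92476}{-111344 + 2} = - \frac{92476}{-111342} = \left(-92476\right) \left(- \frac{1}{111342}\right) = \frac{46238}{55671}$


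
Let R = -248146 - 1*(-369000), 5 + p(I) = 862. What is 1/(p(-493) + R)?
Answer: 1/121711 ≈ 8.2162e-6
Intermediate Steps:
p(I) = 857 (p(I) = -5 + 862 = 857)
R = 120854 (R = -248146 + 369000 = 120854)
1/(p(-493) + R) = 1/(857 + 120854) = 1/121711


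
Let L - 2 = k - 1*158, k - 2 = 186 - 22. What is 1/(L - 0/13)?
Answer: ⅒ ≈ 0.10000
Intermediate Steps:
k = 166 (k = 2 + (186 - 22) = 2 + 164 = 166)
L = 10 (L = 2 + (166 - 1*158) = 2 + (166 - 158) = 2 + 8 = 10)
1/(L - 0/13) = 1/(10 - 0/13) = 1/(10 - 39*0) = 1/(10 + 0) = 1/10 = ⅒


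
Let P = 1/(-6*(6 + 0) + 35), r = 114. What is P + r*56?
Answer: 6383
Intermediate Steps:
P = -1 (P = 1/(-6*6 + 35) = 1/(-36 + 35) = 1/(-1) = -1)
P + r*56 = -1 + 114*56 = -1 + 6384 = 6383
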